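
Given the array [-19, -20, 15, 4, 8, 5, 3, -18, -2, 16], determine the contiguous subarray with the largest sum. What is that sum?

Using Kadane's algorithm on [-19, -20, 15, 4, 8, 5, 3, -18, -2, 16]:

Scanning through the array:
Position 1 (value -20): max_ending_here = -20, max_so_far = -19
Position 2 (value 15): max_ending_here = 15, max_so_far = 15
Position 3 (value 4): max_ending_here = 19, max_so_far = 19
Position 4 (value 8): max_ending_here = 27, max_so_far = 27
Position 5 (value 5): max_ending_here = 32, max_so_far = 32
Position 6 (value 3): max_ending_here = 35, max_so_far = 35
Position 7 (value -18): max_ending_here = 17, max_so_far = 35
Position 8 (value -2): max_ending_here = 15, max_so_far = 35
Position 9 (value 16): max_ending_here = 31, max_so_far = 35

Maximum subarray: [15, 4, 8, 5, 3]
Maximum sum: 35

The maximum subarray is [15, 4, 8, 5, 3] with sum 35. This subarray runs from index 2 to index 6.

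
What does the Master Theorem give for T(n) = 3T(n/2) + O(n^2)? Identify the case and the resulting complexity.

Master Theorem for T(n) = 3T(n/2) + O(n^2):

a = 3, b = 2, c = 2
log_b(a) = log_2(3) = 1.5850

Case 3: c = 2 > log_2(3) = 1.5850
T(n) = O(n^2) = O(n^2)

For T(n) = 3T(n/2) + O(n^2): log_2(3) = 1.5850. This is Case 3 of the Master Theorem (c > log_b(a), work dominated by root), giving O(n^2).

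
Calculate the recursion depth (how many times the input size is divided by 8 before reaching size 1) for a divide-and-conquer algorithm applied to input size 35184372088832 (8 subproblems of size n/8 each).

For divide and conquer with division factor 8:

Problem sizes at each level:
Level 0: 35184372088832
Level 1: 4398046511104
Level 2: 549755813888
Level 3: 68719476736
Level 4: 8589934592
Level 5: 1073741824
Level 6: 134217728
Level 7: 16777216
Level 8: 2097152
Level 9: 262144
Level 10: 32768
Level 11: 4096
Level 12: 512
Level 13: 64
Level 14: 8
Level 15: 1

The root is level 0 and the size-1 base case is level 15 (the tree spans levels 0 through 15, i.e. 16 levels counting the root), so the depth is the number of divisions: log_8(35184372088832) = 15

The recursion tree depth is log_8(35184372088832) = 15. At each level, the problem size is divided by 8, so it takes 15 divisions to reduce to a base case of size 1. The algorithm makes 8 recursive calls at each level.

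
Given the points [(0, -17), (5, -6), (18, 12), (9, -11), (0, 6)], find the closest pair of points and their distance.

Computing all pairwise distances among 5 points:

d((0, -17), (5, -6)) = 12.083
d((0, -17), (18, 12)) = 34.1321
d((0, -17), (9, -11)) = 10.8167
d((0, -17), (0, 6)) = 23.0
d((5, -6), (18, 12)) = 22.2036
d((5, -6), (9, -11)) = 6.4031 <-- minimum
d((5, -6), (0, 6)) = 13.0
d((18, 12), (9, -11)) = 24.6982
d((18, 12), (0, 6)) = 18.9737
d((9, -11), (0, 6)) = 19.2354

Closest pair: (5, -6) and (9, -11) with distance 6.4031

The closest pair is (5, -6) and (9, -11) with Euclidean distance 6.4031. For 5 points, brute-force pairwise comparison is shown above. For large n, the divide-and-conquer algorithm (sort by x, recurse on halves, check the dividing strip) achieves O(n log n).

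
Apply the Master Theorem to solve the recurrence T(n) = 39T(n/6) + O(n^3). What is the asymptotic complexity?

Master Theorem for T(n) = 39T(n/6) + O(n^3):

a = 39, b = 6, c = 3
log_b(a) = log_6(39) = 2.0447

Case 3: c = 3 > log_6(39) = 2.0447
T(n) = O(n^3) = O(n^3)

For T(n) = 39T(n/6) + O(n^3): log_6(39) = 2.0447. This is Case 3 of the Master Theorem (c > log_b(a), work dominated by root), giving O(n^3).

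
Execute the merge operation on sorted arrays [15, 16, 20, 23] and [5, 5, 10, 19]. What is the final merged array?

Merging process:

Compare 15 vs 5: take 5 from right. Merged: [5]
Compare 15 vs 5: take 5 from right. Merged: [5, 5]
Compare 15 vs 10: take 10 from right. Merged: [5, 5, 10]
Compare 15 vs 19: take 15 from left. Merged: [5, 5, 10, 15]
Compare 16 vs 19: take 16 from left. Merged: [5, 5, 10, 15, 16]
Compare 20 vs 19: take 19 from right. Merged: [5, 5, 10, 15, 16, 19]
Append remaining from left: [20, 23]. Merged: [5, 5, 10, 15, 16, 19, 20, 23]

Final merged array: [5, 5, 10, 15, 16, 19, 20, 23]
Total comparisons: 6

The merged array is [5, 5, 10, 15, 16, 19, 20, 23], requiring 6 comparisons. The merge step runs in O(n) time where n is the total number of elements.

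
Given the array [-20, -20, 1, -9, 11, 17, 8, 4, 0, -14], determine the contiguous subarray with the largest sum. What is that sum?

Using Kadane's algorithm on [-20, -20, 1, -9, 11, 17, 8, 4, 0, -14]:

Scanning through the array:
Position 1 (value -20): max_ending_here = -20, max_so_far = -20
Position 2 (value 1): max_ending_here = 1, max_so_far = 1
Position 3 (value -9): max_ending_here = -8, max_so_far = 1
Position 4 (value 11): max_ending_here = 11, max_so_far = 11
Position 5 (value 17): max_ending_here = 28, max_so_far = 28
Position 6 (value 8): max_ending_here = 36, max_so_far = 36
Position 7 (value 4): max_ending_here = 40, max_so_far = 40
Position 8 (value 0): max_ending_here = 40, max_so_far = 40
Position 9 (value -14): max_ending_here = 26, max_so_far = 40

Maximum subarray: [11, 17, 8, 4]
Maximum sum: 40

The maximum subarray is [11, 17, 8, 4] with sum 40. This subarray runs from index 4 to index 7.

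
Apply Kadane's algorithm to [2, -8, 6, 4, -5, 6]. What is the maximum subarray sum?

Using Kadane's algorithm on [2, -8, 6, 4, -5, 6]:

Scanning through the array:
Position 1 (value -8): max_ending_here = -6, max_so_far = 2
Position 2 (value 6): max_ending_here = 6, max_so_far = 6
Position 3 (value 4): max_ending_here = 10, max_so_far = 10
Position 4 (value -5): max_ending_here = 5, max_so_far = 10
Position 5 (value 6): max_ending_here = 11, max_so_far = 11

Maximum subarray: [6, 4, -5, 6]
Maximum sum: 11

The maximum subarray is [6, 4, -5, 6] with sum 11. This subarray runs from index 2 to index 5.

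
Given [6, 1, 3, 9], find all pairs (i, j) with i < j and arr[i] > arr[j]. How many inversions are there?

Finding inversions in [6, 1, 3, 9]:

(0, 1): arr[0]=6 > arr[1]=1
(0, 2): arr[0]=6 > arr[2]=3

Total inversions: 2

The array has 2 inversion(s): (0,1), (0,2). Each pair (i,j) satisfies i < j and arr[i] > arr[j].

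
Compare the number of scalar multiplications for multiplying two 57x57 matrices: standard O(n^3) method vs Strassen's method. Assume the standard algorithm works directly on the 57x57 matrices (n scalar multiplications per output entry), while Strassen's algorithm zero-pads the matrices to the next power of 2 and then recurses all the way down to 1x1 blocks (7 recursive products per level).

Matrix multiplication for 57x57 matrices:

Strassen's algorithm requires power-of-2 dimensions. Pad 57x57 to 64x64 (next power of 2).

Standard algorithm: 57^3 = 185193 multiplications
Strassen's algorithm: 7^(log2(64)) = 7^6 = 117649 multiplications
Savings: 185193 - 117649 = 67544 multiplications

Standard: 185193 multiplications (57^3). Strassen: 117649 multiplications (7^6, after padding to 64x64). Strassen reduces 8 recursive multiplications to 7 at each level.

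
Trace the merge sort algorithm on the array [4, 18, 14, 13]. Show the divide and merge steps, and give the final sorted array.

Merge sort trace:

Split: [4, 18, 14, 13] -> [4, 18] and [14, 13]
  Split: [4, 18] -> [4] and [18]
  Merge: [4] + [18] -> [4, 18]
  Split: [14, 13] -> [14] and [13]
  Merge: [14] + [13] -> [13, 14]
Merge: [4, 18] + [13, 14] -> [4, 13, 14, 18]

Final sorted array: [4, 13, 14, 18]

The merge sort proceeds by recursively splitting the array and merging sorted halves.
After all merges, the sorted array is [4, 13, 14, 18].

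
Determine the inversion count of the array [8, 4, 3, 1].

Finding inversions in [8, 4, 3, 1]:

(0, 1): arr[0]=8 > arr[1]=4
(0, 2): arr[0]=8 > arr[2]=3
(0, 3): arr[0]=8 > arr[3]=1
(1, 2): arr[1]=4 > arr[2]=3
(1, 3): arr[1]=4 > arr[3]=1
(2, 3): arr[2]=3 > arr[3]=1

Total inversions: 6

The array has 6 inversion(s): (0,1), (0,2), (0,3), (1,2), (1,3), (2,3). Each pair (i,j) satisfies i < j and arr[i] > arr[j].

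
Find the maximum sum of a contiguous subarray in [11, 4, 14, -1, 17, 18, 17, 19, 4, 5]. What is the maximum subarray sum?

Using Kadane's algorithm on [11, 4, 14, -1, 17, 18, 17, 19, 4, 5]:

Scanning through the array:
Position 1 (value 4): max_ending_here = 15, max_so_far = 15
Position 2 (value 14): max_ending_here = 29, max_so_far = 29
Position 3 (value -1): max_ending_here = 28, max_so_far = 29
Position 4 (value 17): max_ending_here = 45, max_so_far = 45
Position 5 (value 18): max_ending_here = 63, max_so_far = 63
Position 6 (value 17): max_ending_here = 80, max_so_far = 80
Position 7 (value 19): max_ending_here = 99, max_so_far = 99
Position 8 (value 4): max_ending_here = 103, max_so_far = 103
Position 9 (value 5): max_ending_here = 108, max_so_far = 108

Maximum subarray: [11, 4, 14, -1, 17, 18, 17, 19, 4, 5]
Maximum sum: 108

The maximum subarray is [11, 4, 14, -1, 17, 18, 17, 19, 4, 5] with sum 108. This subarray runs from index 0 to index 9.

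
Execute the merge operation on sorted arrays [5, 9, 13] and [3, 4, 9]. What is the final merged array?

Merging process:

Compare 5 vs 3: take 3 from right. Merged: [3]
Compare 5 vs 4: take 4 from right. Merged: [3, 4]
Compare 5 vs 9: take 5 from left. Merged: [3, 4, 5]
Compare 9 vs 9: take 9 from left. Merged: [3, 4, 5, 9]
Compare 13 vs 9: take 9 from right. Merged: [3, 4, 5, 9, 9]
Append remaining from left: [13]. Merged: [3, 4, 5, 9, 9, 13]

Final merged array: [3, 4, 5, 9, 9, 13]
Total comparisons: 5

The merged array is [3, 4, 5, 9, 9, 13], requiring 5 comparisons. The merge step runs in O(n) time where n is the total number of elements.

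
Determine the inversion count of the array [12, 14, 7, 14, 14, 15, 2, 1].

Finding inversions in [12, 14, 7, 14, 14, 15, 2, 1]:

(0, 2): arr[0]=12 > arr[2]=7
(0, 6): arr[0]=12 > arr[6]=2
(0, 7): arr[0]=12 > arr[7]=1
(1, 2): arr[1]=14 > arr[2]=7
(1, 6): arr[1]=14 > arr[6]=2
(1, 7): arr[1]=14 > arr[7]=1
(2, 6): arr[2]=7 > arr[6]=2
(2, 7): arr[2]=7 > arr[7]=1
(3, 6): arr[3]=14 > arr[6]=2
(3, 7): arr[3]=14 > arr[7]=1
(4, 6): arr[4]=14 > arr[6]=2
(4, 7): arr[4]=14 > arr[7]=1
(5, 6): arr[5]=15 > arr[6]=2
(5, 7): arr[5]=15 > arr[7]=1
(6, 7): arr[6]=2 > arr[7]=1

Total inversions: 15

The array has 15 inversion(s): (0,2), (0,6), (0,7), (1,2), (1,6), (1,7), (2,6), (2,7), (3,6), (3,7), (4,6), (4,7), (5,6), (5,7), (6,7). Each pair (i,j) satisfies i < j and arr[i] > arr[j].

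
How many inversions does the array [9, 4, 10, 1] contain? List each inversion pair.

Finding inversions in [9, 4, 10, 1]:

(0, 1): arr[0]=9 > arr[1]=4
(0, 3): arr[0]=9 > arr[3]=1
(1, 3): arr[1]=4 > arr[3]=1
(2, 3): arr[2]=10 > arr[3]=1

Total inversions: 4

The array has 4 inversion(s): (0,1), (0,3), (1,3), (2,3). Each pair (i,j) satisfies i < j and arr[i] > arr[j].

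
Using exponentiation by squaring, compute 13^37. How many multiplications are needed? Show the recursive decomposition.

Computing 13^37 by squaring (build up from 13^1; each line after the first costs one multiplication):

13^1 = 13
13^2 = (13^1)^2 = 13^2 = 169
13^4 = (13^2)^2 = 169^2 = 28561
13^8 = (13^4)^2 = 28561^2 = 815730721
13^9 = 13 * 13^8 = 13 * 815730721 = 10604499373
13^18 = (13^9)^2 = 10604499373^2 = 112455406951957393129
13^36 = (13^18)^2 = 112455406951957393129^2 = 12646218552730347184269489080961456410641
13^37 = 13 * 13^36 = 13 * 12646218552730347184269489080961456410641 = 164400841185494513395503358052498933338333

Result: 164400841185494513395503358052498933338333
Multiplications needed: 7 (7 lines after 13^1)

13^37 = 164400841185494513395503358052498933338333. Using exponentiation by squaring, this requires 7 multiplications. The key idea: if the exponent is even, square the half-power; if odd, multiply by the base once.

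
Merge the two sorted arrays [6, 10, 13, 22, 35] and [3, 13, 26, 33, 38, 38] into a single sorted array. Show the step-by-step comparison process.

Merging process:

Compare 6 vs 3: take 3 from right. Merged: [3]
Compare 6 vs 13: take 6 from left. Merged: [3, 6]
Compare 10 vs 13: take 10 from left. Merged: [3, 6, 10]
Compare 13 vs 13: take 13 from left. Merged: [3, 6, 10, 13]
Compare 22 vs 13: take 13 from right. Merged: [3, 6, 10, 13, 13]
Compare 22 vs 26: take 22 from left. Merged: [3, 6, 10, 13, 13, 22]
Compare 35 vs 26: take 26 from right. Merged: [3, 6, 10, 13, 13, 22, 26]
Compare 35 vs 33: take 33 from right. Merged: [3, 6, 10, 13, 13, 22, 26, 33]
Compare 35 vs 38: take 35 from left. Merged: [3, 6, 10, 13, 13, 22, 26, 33, 35]
Append remaining from right: [38, 38]. Merged: [3, 6, 10, 13, 13, 22, 26, 33, 35, 38, 38]

Final merged array: [3, 6, 10, 13, 13, 22, 26, 33, 35, 38, 38]
Total comparisons: 9

The merged array is [3, 6, 10, 13, 13, 22, 26, 33, 35, 38, 38], requiring 9 comparisons. The merge step runs in O(n) time where n is the total number of elements.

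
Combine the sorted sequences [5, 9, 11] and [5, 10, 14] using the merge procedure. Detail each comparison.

Merging process:

Compare 5 vs 5: take 5 from left. Merged: [5]
Compare 9 vs 5: take 5 from right. Merged: [5, 5]
Compare 9 vs 10: take 9 from left. Merged: [5, 5, 9]
Compare 11 vs 10: take 10 from right. Merged: [5, 5, 9, 10]
Compare 11 vs 14: take 11 from left. Merged: [5, 5, 9, 10, 11]
Append remaining from right: [14]. Merged: [5, 5, 9, 10, 11, 14]

Final merged array: [5, 5, 9, 10, 11, 14]
Total comparisons: 5

The merged array is [5, 5, 9, 10, 11, 14], requiring 5 comparisons. The merge step runs in O(n) time where n is the total number of elements.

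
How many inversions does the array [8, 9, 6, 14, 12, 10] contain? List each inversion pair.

Finding inversions in [8, 9, 6, 14, 12, 10]:

(0, 2): arr[0]=8 > arr[2]=6
(1, 2): arr[1]=9 > arr[2]=6
(3, 4): arr[3]=14 > arr[4]=12
(3, 5): arr[3]=14 > arr[5]=10
(4, 5): arr[4]=12 > arr[5]=10

Total inversions: 5

The array has 5 inversion(s): (0,2), (1,2), (3,4), (3,5), (4,5). Each pair (i,j) satisfies i < j and arr[i] > arr[j].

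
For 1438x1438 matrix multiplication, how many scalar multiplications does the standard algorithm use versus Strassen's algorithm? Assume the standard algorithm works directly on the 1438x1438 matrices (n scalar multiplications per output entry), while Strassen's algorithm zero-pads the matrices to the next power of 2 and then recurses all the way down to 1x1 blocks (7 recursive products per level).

Matrix multiplication for 1438x1438 matrices:

Strassen's algorithm requires power-of-2 dimensions. Pad 1438x1438 to 2048x2048 (next power of 2).

Standard algorithm: 1438^3 = 2973559672 multiplications
Strassen's algorithm: 7^(log2(2048)) = 7^11 = 1977326743 multiplications
Savings: 2973559672 - 1977326743 = 996232929 multiplications

Standard: 2973559672 multiplications (1438^3). Strassen: 1977326743 multiplications (7^11, after padding to 2048x2048). Strassen reduces 8 recursive multiplications to 7 at each level.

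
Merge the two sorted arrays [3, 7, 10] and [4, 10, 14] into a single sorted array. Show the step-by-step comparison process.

Merging process:

Compare 3 vs 4: take 3 from left. Merged: [3]
Compare 7 vs 4: take 4 from right. Merged: [3, 4]
Compare 7 vs 10: take 7 from left. Merged: [3, 4, 7]
Compare 10 vs 10: take 10 from left. Merged: [3, 4, 7, 10]
Append remaining from right: [10, 14]. Merged: [3, 4, 7, 10, 10, 14]

Final merged array: [3, 4, 7, 10, 10, 14]
Total comparisons: 4

The merged array is [3, 4, 7, 10, 10, 14], requiring 4 comparisons. The merge step runs in O(n) time where n is the total number of elements.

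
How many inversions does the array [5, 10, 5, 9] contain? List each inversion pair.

Finding inversions in [5, 10, 5, 9]:

(1, 2): arr[1]=10 > arr[2]=5
(1, 3): arr[1]=10 > arr[3]=9

Total inversions: 2

The array has 2 inversion(s): (1,2), (1,3). Each pair (i,j) satisfies i < j and arr[i] > arr[j].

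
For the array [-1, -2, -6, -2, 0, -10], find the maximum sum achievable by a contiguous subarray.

Using Kadane's algorithm on [-1, -2, -6, -2, 0, -10]:

Scanning through the array:
Position 1 (value -2): max_ending_here = -2, max_so_far = -1
Position 2 (value -6): max_ending_here = -6, max_so_far = -1
Position 3 (value -2): max_ending_here = -2, max_so_far = -1
Position 4 (value 0): max_ending_here = 0, max_so_far = 0
Position 5 (value -10): max_ending_here = -10, max_so_far = 0

Maximum subarray: [0]
Maximum sum: 0

The maximum subarray is [0] with sum 0. This subarray runs from index 4 to index 4.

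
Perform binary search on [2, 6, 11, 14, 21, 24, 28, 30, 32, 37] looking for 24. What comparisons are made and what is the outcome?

Binary search for 24 in [2, 6, 11, 14, 21, 24, 28, 30, 32, 37]:

lo=0, hi=9, mid=4, arr[mid]=21 -> 21 < 24, search right half
lo=5, hi=9, mid=7, arr[mid]=30 -> 30 > 24, search left half
lo=5, hi=6, mid=5, arr[mid]=24 -> Found target at index 5!

Binary search finds 24 at index 5 after 3 comparisons. The search repeatedly halves the search space by comparing with the middle element.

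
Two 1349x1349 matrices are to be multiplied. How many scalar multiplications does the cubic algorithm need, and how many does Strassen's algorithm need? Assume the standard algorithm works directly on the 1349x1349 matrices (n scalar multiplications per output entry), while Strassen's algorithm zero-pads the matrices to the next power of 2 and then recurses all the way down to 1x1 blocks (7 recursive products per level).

Matrix multiplication for 1349x1349 matrices:

Strassen's algorithm requires power-of-2 dimensions. Pad 1349x1349 to 2048x2048 (next power of 2).

Standard algorithm: 1349^3 = 2454911549 multiplications
Strassen's algorithm: 7^(log2(2048)) = 7^11 = 1977326743 multiplications
Savings: 2454911549 - 1977326743 = 477584806 multiplications

Standard: 2454911549 multiplications (1349^3). Strassen: 1977326743 multiplications (7^11, after padding to 2048x2048). Strassen reduces 8 recursive multiplications to 7 at each level.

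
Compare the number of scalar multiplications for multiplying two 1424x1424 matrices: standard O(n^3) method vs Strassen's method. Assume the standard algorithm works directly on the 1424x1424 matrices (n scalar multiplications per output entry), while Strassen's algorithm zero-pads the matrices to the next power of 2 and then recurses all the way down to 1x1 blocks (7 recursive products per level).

Matrix multiplication for 1424x1424 matrices:

Strassen's algorithm requires power-of-2 dimensions. Pad 1424x1424 to 2048x2048 (next power of 2).

Standard algorithm: 1424^3 = 2887553024 multiplications
Strassen's algorithm: 7^(log2(2048)) = 7^11 = 1977326743 multiplications
Savings: 2887553024 - 1977326743 = 910226281 multiplications

Standard: 2887553024 multiplications (1424^3). Strassen: 1977326743 multiplications (7^11, after padding to 2048x2048). Strassen reduces 8 recursive multiplications to 7 at each level.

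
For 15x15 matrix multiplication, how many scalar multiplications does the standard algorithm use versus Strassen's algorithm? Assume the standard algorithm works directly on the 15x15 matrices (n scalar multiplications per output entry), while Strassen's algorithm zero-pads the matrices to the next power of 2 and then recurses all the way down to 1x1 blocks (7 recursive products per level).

Matrix multiplication for 15x15 matrices:

Strassen's algorithm requires power-of-2 dimensions. Pad 15x15 to 16x16 (next power of 2).

Standard algorithm: 15^3 = 3375 multiplications
Strassen's algorithm: 7^(log2(16)) = 7^4 = 2401 multiplications
Savings: 3375 - 2401 = 974 multiplications

Standard: 3375 multiplications (15^3). Strassen: 2401 multiplications (7^4, after padding to 16x16). Strassen reduces 8 recursive multiplications to 7 at each level.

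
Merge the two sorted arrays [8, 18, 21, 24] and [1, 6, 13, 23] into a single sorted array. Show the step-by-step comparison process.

Merging process:

Compare 8 vs 1: take 1 from right. Merged: [1]
Compare 8 vs 6: take 6 from right. Merged: [1, 6]
Compare 8 vs 13: take 8 from left. Merged: [1, 6, 8]
Compare 18 vs 13: take 13 from right. Merged: [1, 6, 8, 13]
Compare 18 vs 23: take 18 from left. Merged: [1, 6, 8, 13, 18]
Compare 21 vs 23: take 21 from left. Merged: [1, 6, 8, 13, 18, 21]
Compare 24 vs 23: take 23 from right. Merged: [1, 6, 8, 13, 18, 21, 23]
Append remaining from left: [24]. Merged: [1, 6, 8, 13, 18, 21, 23, 24]

Final merged array: [1, 6, 8, 13, 18, 21, 23, 24]
Total comparisons: 7

The merged array is [1, 6, 8, 13, 18, 21, 23, 24], requiring 7 comparisons. The merge step runs in O(n) time where n is the total number of elements.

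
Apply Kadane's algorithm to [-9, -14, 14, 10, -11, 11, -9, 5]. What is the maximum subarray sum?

Using Kadane's algorithm on [-9, -14, 14, 10, -11, 11, -9, 5]:

Scanning through the array:
Position 1 (value -14): max_ending_here = -14, max_so_far = -9
Position 2 (value 14): max_ending_here = 14, max_so_far = 14
Position 3 (value 10): max_ending_here = 24, max_so_far = 24
Position 4 (value -11): max_ending_here = 13, max_so_far = 24
Position 5 (value 11): max_ending_here = 24, max_so_far = 24
Position 6 (value -9): max_ending_here = 15, max_so_far = 24
Position 7 (value 5): max_ending_here = 20, max_so_far = 24

Maximum subarray: [14, 10]
Maximum sum: 24

The maximum subarray is [14, 10] with sum 24. This subarray runs from index 2 to index 3.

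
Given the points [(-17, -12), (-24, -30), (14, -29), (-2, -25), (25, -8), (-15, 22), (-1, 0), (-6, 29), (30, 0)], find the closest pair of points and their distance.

Computing all pairwise distances among 9 points:

d((-17, -12), (-24, -30)) = 19.3132
d((-17, -12), (14, -29)) = 35.3553
d((-17, -12), (-2, -25)) = 19.8494
d((-17, -12), (25, -8)) = 42.19
d((-17, -12), (-15, 22)) = 34.0588
d((-17, -12), (-1, 0)) = 20.0
d((-17, -12), (-6, 29)) = 42.45
d((-17, -12), (30, 0)) = 48.5077
d((-24, -30), (14, -29)) = 38.0132
d((-24, -30), (-2, -25)) = 22.561
d((-24, -30), (25, -8)) = 53.7122
d((-24, -30), (-15, 22)) = 52.7731
d((-24, -30), (-1, 0)) = 37.8021
d((-24, -30), (-6, 29)) = 61.6847
d((-24, -30), (30, 0)) = 61.7738
d((14, -29), (-2, -25)) = 16.4924
d((14, -29), (25, -8)) = 23.7065
d((14, -29), (-15, 22)) = 58.6686
d((14, -29), (-1, 0)) = 32.6497
d((14, -29), (-6, 29)) = 61.3514
d((14, -29), (30, 0)) = 33.121
d((-2, -25), (25, -8)) = 31.9061
d((-2, -25), (-15, 22)) = 48.7647
d((-2, -25), (-1, 0)) = 25.02
d((-2, -25), (-6, 29)) = 54.1479
d((-2, -25), (30, 0)) = 40.6079
d((25, -8), (-15, 22)) = 50.0
d((25, -8), (-1, 0)) = 27.2029
d((25, -8), (-6, 29)) = 48.2701
d((25, -8), (30, 0)) = 9.434 <-- minimum
d((-15, 22), (-1, 0)) = 26.0768
d((-15, 22), (-6, 29)) = 11.4018
d((-15, 22), (30, 0)) = 50.0899
d((-1, 0), (-6, 29)) = 29.4279
d((-1, 0), (30, 0)) = 31.0
d((-6, 29), (30, 0)) = 46.2277

Closest pair: (25, -8) and (30, 0) with distance 9.434

The closest pair is (25, -8) and (30, 0) with Euclidean distance 9.434. For 9 points, brute-force pairwise comparison is shown above. For large n, the divide-and-conquer algorithm (sort by x, recurse on halves, check the dividing strip) achieves O(n log n).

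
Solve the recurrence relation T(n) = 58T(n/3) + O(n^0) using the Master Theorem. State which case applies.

Master Theorem for T(n) = 58T(n/3) + O(n^0):

a = 58, b = 3, c = 0
log_b(a) = log_3(58) = 3.6960

Case 1: c = 0 < log_3(58) = 3.6960
T(n) = O(n^(log_3 58))

For T(n) = 58T(n/3) + O(n^0): log_3(58) = 3.6960. This is Case 1 of the Master Theorem (c < log_b(a), work dominated by leaves), giving O(n^(log_3 58)).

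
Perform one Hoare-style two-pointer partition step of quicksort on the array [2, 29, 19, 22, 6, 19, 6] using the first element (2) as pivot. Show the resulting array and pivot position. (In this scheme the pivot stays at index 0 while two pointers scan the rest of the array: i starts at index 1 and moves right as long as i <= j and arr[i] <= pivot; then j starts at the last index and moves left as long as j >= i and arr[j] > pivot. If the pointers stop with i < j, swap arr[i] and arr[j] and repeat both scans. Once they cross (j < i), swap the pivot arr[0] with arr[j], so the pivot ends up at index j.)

Hoare-style two-pointer partition with pivot = 2:

Initial array: [2, 29, 19, 22, 6, 19, 6]

Pointers start at i = 1, j = 6.
i ends at 1, j ends at 0: the pointers have crossed (j < i), so scanning stops.

j = 0, so swapping arr[0] with arr[j] leaves the pivot at position 0: [2, 29, 19, 22, 6, 19, 6]
Pivot position: 0

After partitioning with pivot 2, the array becomes [2, 29, 19, 22, 6, 19, 6]. The pivot is placed at index 0. All elements to the left of the pivot are <= 2, and all elements to the right are > 2.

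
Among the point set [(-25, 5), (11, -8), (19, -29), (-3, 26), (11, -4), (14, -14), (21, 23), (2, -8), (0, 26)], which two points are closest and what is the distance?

Computing all pairwise distances among 9 points:

d((-25, 5), (11, -8)) = 38.2753
d((-25, 5), (19, -29)) = 55.6058
d((-25, 5), (-3, 26)) = 30.4138
d((-25, 5), (11, -4)) = 37.108
d((-25, 5), (14, -14)) = 43.382
d((-25, 5), (21, 23)) = 49.3964
d((-25, 5), (2, -8)) = 29.9666
d((-25, 5), (0, 26)) = 32.6497
d((11, -8), (19, -29)) = 22.4722
d((11, -8), (-3, 26)) = 36.7696
d((11, -8), (11, -4)) = 4.0
d((11, -8), (14, -14)) = 6.7082
d((11, -8), (21, 23)) = 32.573
d((11, -8), (2, -8)) = 9.0
d((11, -8), (0, 26)) = 35.7351
d((19, -29), (-3, 26)) = 59.2368
d((19, -29), (11, -4)) = 26.2488
d((19, -29), (14, -14)) = 15.8114
d((19, -29), (21, 23)) = 52.0384
d((19, -29), (2, -8)) = 27.0185
d((19, -29), (0, 26)) = 58.1893
d((-3, 26), (11, -4)) = 33.1059
d((-3, 26), (14, -14)) = 43.4626
d((-3, 26), (21, 23)) = 24.1868
d((-3, 26), (2, -8)) = 34.3657
d((-3, 26), (0, 26)) = 3.0 <-- minimum
d((11, -4), (14, -14)) = 10.4403
d((11, -4), (21, 23)) = 28.7924
d((11, -4), (2, -8)) = 9.8489
d((11, -4), (0, 26)) = 31.9531
d((14, -14), (21, 23)) = 37.6563
d((14, -14), (2, -8)) = 13.4164
d((14, -14), (0, 26)) = 42.3792
d((21, 23), (2, -8)) = 36.3593
d((21, 23), (0, 26)) = 21.2132
d((2, -8), (0, 26)) = 34.0588

Closest pair: (-3, 26) and (0, 26) with distance 3.0

The closest pair is (-3, 26) and (0, 26) with Euclidean distance 3.0. For 9 points, brute-force pairwise comparison is shown above. For large n, the divide-and-conquer algorithm (sort by x, recurse on halves, check the dividing strip) achieves O(n log n).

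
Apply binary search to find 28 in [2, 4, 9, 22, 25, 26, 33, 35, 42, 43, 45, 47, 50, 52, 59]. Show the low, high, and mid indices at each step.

Binary search for 28 in [2, 4, 9, 22, 25, 26, 33, 35, 42, 43, 45, 47, 50, 52, 59]:

lo=0, hi=14, mid=7, arr[mid]=35 -> 35 > 28, search left half
lo=0, hi=6, mid=3, arr[mid]=22 -> 22 < 28, search right half
lo=4, hi=6, mid=5, arr[mid]=26 -> 26 < 28, search right half
lo=6, hi=6, mid=6, arr[mid]=33 -> 33 > 28, search left half
lo=6 > hi=5, target 28 not found

Binary search determines that 28 is not in the array after 4 comparisons. The search space was exhausted without finding the target.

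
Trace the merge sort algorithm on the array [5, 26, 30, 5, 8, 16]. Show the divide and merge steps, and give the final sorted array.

Merge sort trace:

Split: [5, 26, 30, 5, 8, 16] -> [5, 26, 30] and [5, 8, 16]
  Split: [5, 26, 30] -> [5] and [26, 30]
    Split: [26, 30] -> [26] and [30]
    Merge: [26] + [30] -> [26, 30]
  Merge: [5] + [26, 30] -> [5, 26, 30]
  Split: [5, 8, 16] -> [5] and [8, 16]
    Split: [8, 16] -> [8] and [16]
    Merge: [8] + [16] -> [8, 16]
  Merge: [5] + [8, 16] -> [5, 8, 16]
Merge: [5, 26, 30] + [5, 8, 16] -> [5, 5, 8, 16, 26, 30]

Final sorted array: [5, 5, 8, 16, 26, 30]

The merge sort proceeds by recursively splitting the array and merging sorted halves.
After all merges, the sorted array is [5, 5, 8, 16, 26, 30].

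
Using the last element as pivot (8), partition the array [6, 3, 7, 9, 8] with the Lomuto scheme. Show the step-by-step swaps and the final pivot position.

Lomuto partition with pivot = 8:

Initial array: [6, 3, 7, 9, 8]

arr[0]=6 <= 8: swap with position 0, array becomes [6, 3, 7, 9, 8]
arr[1]=3 <= 8: swap with position 1, array becomes [6, 3, 7, 9, 8]
arr[2]=7 <= 8: swap with position 2, array becomes [6, 3, 7, 9, 8]
arr[3]=9 > 8: no swap

Place pivot at position 3: [6, 3, 7, 8, 9]
Pivot position: 3

After partitioning with pivot 8, the array becomes [6, 3, 7, 8, 9]. The pivot is placed at index 3. All elements to the left of the pivot are <= 8, and all elements to the right are > 8.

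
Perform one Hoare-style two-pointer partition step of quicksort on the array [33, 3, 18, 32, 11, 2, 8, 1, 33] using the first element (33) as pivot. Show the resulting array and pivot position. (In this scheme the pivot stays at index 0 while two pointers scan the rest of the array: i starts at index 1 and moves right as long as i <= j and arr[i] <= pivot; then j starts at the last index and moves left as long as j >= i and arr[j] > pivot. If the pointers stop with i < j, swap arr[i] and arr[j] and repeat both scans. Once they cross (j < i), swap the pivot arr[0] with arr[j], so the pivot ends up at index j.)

Hoare-style two-pointer partition with pivot = 33:

Initial array: [33, 3, 18, 32, 11, 2, 8, 1, 33]

Pointers start at i = 1, j = 8.
i ends at 9, j ends at 8: the pointers have crossed (j < i), so scanning stops.

Swap pivot arr[0] with arr[8] to place pivot at position 8: [33, 3, 18, 32, 11, 2, 8, 1, 33]
Pivot position: 8

After partitioning with pivot 33, the array becomes [33, 3, 18, 32, 11, 2, 8, 1, 33]. The pivot is placed at index 8. All elements to the left of the pivot are <= 33, and all elements to the right are > 33.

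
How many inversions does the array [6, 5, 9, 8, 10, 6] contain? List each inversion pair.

Finding inversions in [6, 5, 9, 8, 10, 6]:

(0, 1): arr[0]=6 > arr[1]=5
(2, 3): arr[2]=9 > arr[3]=8
(2, 5): arr[2]=9 > arr[5]=6
(3, 5): arr[3]=8 > arr[5]=6
(4, 5): arr[4]=10 > arr[5]=6

Total inversions: 5

The array has 5 inversion(s): (0,1), (2,3), (2,5), (3,5), (4,5). Each pair (i,j) satisfies i < j and arr[i] > arr[j].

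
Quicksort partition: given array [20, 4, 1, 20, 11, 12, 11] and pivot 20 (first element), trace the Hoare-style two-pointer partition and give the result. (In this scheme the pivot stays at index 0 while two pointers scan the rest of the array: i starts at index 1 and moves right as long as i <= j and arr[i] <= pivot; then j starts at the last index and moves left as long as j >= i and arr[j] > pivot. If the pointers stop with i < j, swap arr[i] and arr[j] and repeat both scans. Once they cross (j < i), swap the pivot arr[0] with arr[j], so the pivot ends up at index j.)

Hoare-style two-pointer partition with pivot = 20:

Initial array: [20, 4, 1, 20, 11, 12, 11]

Pointers start at i = 1, j = 6.
i ends at 7, j ends at 6: the pointers have crossed (j < i), so scanning stops.

Swap pivot arr[0] with arr[6] to place pivot at position 6: [11, 4, 1, 20, 11, 12, 20]
Pivot position: 6

After partitioning with pivot 20, the array becomes [11, 4, 1, 20, 11, 12, 20]. The pivot is placed at index 6. All elements to the left of the pivot are <= 20, and all elements to the right are > 20.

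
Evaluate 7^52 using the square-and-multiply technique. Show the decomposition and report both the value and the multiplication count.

Computing 7^52 by squaring (build up from 7^1; each line after the first costs one multiplication):

7^1 = 7
7^2 = (7^1)^2 = 7^2 = 49
7^3 = 7 * 7^2 = 7 * 49 = 343
7^6 = (7^3)^2 = 343^2 = 117649
7^12 = (7^6)^2 = 117649^2 = 13841287201
7^13 = 7 * 7^12 = 7 * 13841287201 = 96889010407
7^26 = (7^13)^2 = 96889010407^2 = 9387480337647754305649
7^52 = (7^26)^2 = 9387480337647754305649^2 = 88124787089723195184393736687912818113311201

Result: 88124787089723195184393736687912818113311201
Multiplications needed: 7 (7 lines after 7^1)

7^52 = 88124787089723195184393736687912818113311201. Using exponentiation by squaring, this requires 7 multiplications. The key idea: if the exponent is even, square the half-power; if odd, multiply by the base once.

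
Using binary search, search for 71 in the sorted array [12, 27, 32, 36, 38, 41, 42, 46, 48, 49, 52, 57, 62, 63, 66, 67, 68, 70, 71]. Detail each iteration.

Binary search for 71 in [12, 27, 32, 36, 38, 41, 42, 46, 48, 49, 52, 57, 62, 63, 66, 67, 68, 70, 71]:

lo=0, hi=18, mid=9, arr[mid]=49 -> 49 < 71, search right half
lo=10, hi=18, mid=14, arr[mid]=66 -> 66 < 71, search right half
lo=15, hi=18, mid=16, arr[mid]=68 -> 68 < 71, search right half
lo=17, hi=18, mid=17, arr[mid]=70 -> 70 < 71, search right half
lo=18, hi=18, mid=18, arr[mid]=71 -> Found target at index 18!

Binary search finds 71 at index 18 after 5 comparisons. The search repeatedly halves the search space by comparing with the middle element.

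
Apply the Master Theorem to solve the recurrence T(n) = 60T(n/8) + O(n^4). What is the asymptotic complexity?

Master Theorem for T(n) = 60T(n/8) + O(n^4):

a = 60, b = 8, c = 4
log_b(a) = log_8(60) = 1.9690

Case 3: c = 4 > log_8(60) = 1.9690
T(n) = O(n^4) = O(n^4)

For T(n) = 60T(n/8) + O(n^4): log_8(60) = 1.9690. This is Case 3 of the Master Theorem (c > log_b(a), work dominated by root), giving O(n^4).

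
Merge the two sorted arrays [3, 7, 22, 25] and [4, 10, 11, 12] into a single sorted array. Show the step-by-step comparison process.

Merging process:

Compare 3 vs 4: take 3 from left. Merged: [3]
Compare 7 vs 4: take 4 from right. Merged: [3, 4]
Compare 7 vs 10: take 7 from left. Merged: [3, 4, 7]
Compare 22 vs 10: take 10 from right. Merged: [3, 4, 7, 10]
Compare 22 vs 11: take 11 from right. Merged: [3, 4, 7, 10, 11]
Compare 22 vs 12: take 12 from right. Merged: [3, 4, 7, 10, 11, 12]
Append remaining from left: [22, 25]. Merged: [3, 4, 7, 10, 11, 12, 22, 25]

Final merged array: [3, 4, 7, 10, 11, 12, 22, 25]
Total comparisons: 6

The merged array is [3, 4, 7, 10, 11, 12, 22, 25], requiring 6 comparisons. The merge step runs in O(n) time where n is the total number of elements.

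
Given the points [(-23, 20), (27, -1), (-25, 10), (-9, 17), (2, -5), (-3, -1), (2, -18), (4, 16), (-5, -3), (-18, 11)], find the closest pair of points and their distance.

Computing all pairwise distances among 10 points:

d((-23, 20), (27, -1)) = 54.231
d((-23, 20), (-25, 10)) = 10.198
d((-23, 20), (-9, 17)) = 14.3178
d((-23, 20), (2, -5)) = 35.3553
d((-23, 20), (-3, -1)) = 29.0
d((-23, 20), (2, -18)) = 45.4863
d((-23, 20), (4, 16)) = 27.2947
d((-23, 20), (-5, -3)) = 29.2062
d((-23, 20), (-18, 11)) = 10.2956
d((27, -1), (-25, 10)) = 53.1507
d((27, -1), (-9, 17)) = 40.2492
d((27, -1), (2, -5)) = 25.318
d((27, -1), (-3, -1)) = 30.0
d((27, -1), (2, -18)) = 30.2324
d((27, -1), (4, 16)) = 28.6007
d((27, -1), (-5, -3)) = 32.0624
d((27, -1), (-18, 11)) = 46.5725
d((-25, 10), (-9, 17)) = 17.4642
d((-25, 10), (2, -5)) = 30.8869
d((-25, 10), (-3, -1)) = 24.5967
d((-25, 10), (2, -18)) = 38.8973
d((-25, 10), (4, 16)) = 29.6142
d((-25, 10), (-5, -3)) = 23.8537
d((-25, 10), (-18, 11)) = 7.0711
d((-9, 17), (2, -5)) = 24.5967
d((-9, 17), (-3, -1)) = 18.9737
d((-9, 17), (2, -18)) = 36.6879
d((-9, 17), (4, 16)) = 13.0384
d((-9, 17), (-5, -3)) = 20.3961
d((-9, 17), (-18, 11)) = 10.8167
d((2, -5), (-3, -1)) = 6.4031
d((2, -5), (2, -18)) = 13.0
d((2, -5), (4, 16)) = 21.095
d((2, -5), (-5, -3)) = 7.2801
d((2, -5), (-18, 11)) = 25.6125
d((-3, -1), (2, -18)) = 17.72
d((-3, -1), (4, 16)) = 18.3848
d((-3, -1), (-5, -3)) = 2.8284 <-- minimum
d((-3, -1), (-18, 11)) = 19.2094
d((2, -18), (4, 16)) = 34.0588
d((2, -18), (-5, -3)) = 16.5529
d((2, -18), (-18, 11)) = 35.2278
d((4, 16), (-5, -3)) = 21.0238
d((4, 16), (-18, 11)) = 22.561
d((-5, -3), (-18, 11)) = 19.105

Closest pair: (-3, -1) and (-5, -3) with distance 2.8284

The closest pair is (-3, -1) and (-5, -3) with Euclidean distance 2.8284. For 10 points, brute-force pairwise comparison is shown above. For large n, the divide-and-conquer algorithm (sort by x, recurse on halves, check the dividing strip) achieves O(n log n).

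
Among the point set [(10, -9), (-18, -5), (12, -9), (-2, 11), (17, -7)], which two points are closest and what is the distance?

Computing all pairwise distances among 5 points:

d((10, -9), (-18, -5)) = 28.2843
d((10, -9), (12, -9)) = 2.0 <-- minimum
d((10, -9), (-2, 11)) = 23.3238
d((10, -9), (17, -7)) = 7.2801
d((-18, -5), (12, -9)) = 30.2655
d((-18, -5), (-2, 11)) = 22.6274
d((-18, -5), (17, -7)) = 35.0571
d((12, -9), (-2, 11)) = 24.4131
d((12, -9), (17, -7)) = 5.3852
d((-2, 11), (17, -7)) = 26.1725

Closest pair: (10, -9) and (12, -9) with distance 2.0

The closest pair is (10, -9) and (12, -9) with Euclidean distance 2.0. For 5 points, brute-force pairwise comparison is shown above. For large n, the divide-and-conquer algorithm (sort by x, recurse on halves, check the dividing strip) achieves O(n log n).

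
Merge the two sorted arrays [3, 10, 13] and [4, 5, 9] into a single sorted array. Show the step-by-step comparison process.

Merging process:

Compare 3 vs 4: take 3 from left. Merged: [3]
Compare 10 vs 4: take 4 from right. Merged: [3, 4]
Compare 10 vs 5: take 5 from right. Merged: [3, 4, 5]
Compare 10 vs 9: take 9 from right. Merged: [3, 4, 5, 9]
Append remaining from left: [10, 13]. Merged: [3, 4, 5, 9, 10, 13]

Final merged array: [3, 4, 5, 9, 10, 13]
Total comparisons: 4

The merged array is [3, 4, 5, 9, 10, 13], requiring 4 comparisons. The merge step runs in O(n) time where n is the total number of elements.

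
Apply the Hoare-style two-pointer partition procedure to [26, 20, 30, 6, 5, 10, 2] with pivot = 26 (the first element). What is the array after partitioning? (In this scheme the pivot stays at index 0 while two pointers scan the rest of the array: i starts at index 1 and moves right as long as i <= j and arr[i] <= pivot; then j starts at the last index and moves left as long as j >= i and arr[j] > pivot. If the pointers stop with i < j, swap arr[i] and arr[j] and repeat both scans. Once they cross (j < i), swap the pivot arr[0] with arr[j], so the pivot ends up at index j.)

Hoare-style two-pointer partition with pivot = 26:

Initial array: [26, 20, 30, 6, 5, 10, 2]

Pointers start at i = 1, j = 6.
i stops at index 2 (arr[2]=30 > 26), j stops at index 6 (arr[6]=2 <= 26): swap arr[2] and arr[6], array becomes [26, 20, 2, 6, 5, 10, 30]
i ends at 6, j ends at 5: the pointers have crossed (j < i), so scanning stops.

Swap pivot arr[0] with arr[5] to place pivot at position 5: [10, 20, 2, 6, 5, 26, 30]
Pivot position: 5

After partitioning with pivot 26, the array becomes [10, 20, 2, 6, 5, 26, 30]. The pivot is placed at index 5. All elements to the left of the pivot are <= 26, and all elements to the right are > 26.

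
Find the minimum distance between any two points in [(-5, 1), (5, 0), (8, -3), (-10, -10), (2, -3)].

Computing all pairwise distances among 5 points:

d((-5, 1), (5, 0)) = 10.0499
d((-5, 1), (8, -3)) = 13.6015
d((-5, 1), (-10, -10)) = 12.083
d((-5, 1), (2, -3)) = 8.0623
d((5, 0), (8, -3)) = 4.2426 <-- minimum
d((5, 0), (-10, -10)) = 18.0278
d((5, 0), (2, -3)) = 4.2426 <-- minimum
d((8, -3), (-10, -10)) = 19.3132
d((8, -3), (2, -3)) = 6.0
d((-10, -10), (2, -3)) = 13.8924

Minimum distance: 4.2426 (tie among 2 pairs: (5, 0) and (8, -3); (5, 0) and (2, -3))

The minimum Euclidean distance is 4.2426. There is a tie: 2 pairs achieve this minimum — (5, 0) and (8, -3); (5, 0) and (2, -3). Any of these is a valid closest pair. For 5 points, brute-force pairwise comparison is shown above. For large n, the divide-and-conquer algorithm (sort by x, recurse on halves, check the dividing strip) achieves O(n log n).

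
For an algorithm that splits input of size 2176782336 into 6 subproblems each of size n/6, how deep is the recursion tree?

For divide and conquer with division factor 6:

Problem sizes at each level:
Level 0: 2176782336
Level 1: 362797056
Level 2: 60466176
Level 3: 10077696
Level 4: 1679616
Level 5: 279936
Level 6: 46656
Level 7: 7776
Level 8: 1296
Level 9: 216
Level 10: 36
Level 11: 6
Level 12: 1

The root is level 0 and the size-1 base case is level 12 (the tree spans levels 0 through 12, i.e. 13 levels counting the root), so the depth is the number of divisions: log_6(2176782336) = 12

The recursion tree depth is log_6(2176782336) = 12. At each level, the problem size is divided by 6, so it takes 12 divisions to reduce to a base case of size 1. The algorithm makes 6 recursive calls at each level.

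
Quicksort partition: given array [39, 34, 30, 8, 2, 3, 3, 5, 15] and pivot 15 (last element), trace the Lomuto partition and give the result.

Lomuto partition with pivot = 15:

Initial array: [39, 34, 30, 8, 2, 3, 3, 5, 15]

arr[0]=39 > 15: no swap
arr[1]=34 > 15: no swap
arr[2]=30 > 15: no swap
arr[3]=8 <= 15: swap with position 0, array becomes [8, 34, 30, 39, 2, 3, 3, 5, 15]
arr[4]=2 <= 15: swap with position 1, array becomes [8, 2, 30, 39, 34, 3, 3, 5, 15]
arr[5]=3 <= 15: swap with position 2, array becomes [8, 2, 3, 39, 34, 30, 3, 5, 15]
arr[6]=3 <= 15: swap with position 3, array becomes [8, 2, 3, 3, 34, 30, 39, 5, 15]
arr[7]=5 <= 15: swap with position 4, array becomes [8, 2, 3, 3, 5, 30, 39, 34, 15]

Place pivot at position 5: [8, 2, 3, 3, 5, 15, 39, 34, 30]
Pivot position: 5

After partitioning with pivot 15, the array becomes [8, 2, 3, 3, 5, 15, 39, 34, 30]. The pivot is placed at index 5. All elements to the left of the pivot are <= 15, and all elements to the right are > 15.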